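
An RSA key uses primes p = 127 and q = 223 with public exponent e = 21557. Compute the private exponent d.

27113

φ(n) = (p−1)(q−1) = 126·222 = 27972.
Need d with 21557·d ≡ 1 (mod 27972). Apply the extended Euclidean algorithm:
27972 = 1*21557 + 6415
21557 = 3*6415 + 2312
6415 = 2*2312 + 1791
2312 = 1*1791 + 521
1791 = 3*521 + 228
521 = 2*228 + 65
228 = 3*65 + 33
65 = 1*33 + 32
33 = 1*32 + 1
32 = 32*1 + 0
Back-substitute:
1 = 33 − 32
1 = −65 + 2·33
1 = 2·228 − 7·65
1 = −7·521 + 16·228
1 = 16·1791 − 55·521
1 = −55·2312 + 71·1791
1 = 71·6415 − 197·2312
1 = −197·21557 + 662·6415
1 = 662·27972 − 859·21557
So 21557·(-859) ≡ 1 (mod 27972), hence d ≡ -859 ≡ 27113 (mod 27972).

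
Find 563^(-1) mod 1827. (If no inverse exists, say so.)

1496

Run Euclid on (1827, 563):
1827 = 3·563 + 138
563 = 4·138 + 11
138 = 12·11 + 6
11 = 1·6 + 5
6 = 1·5 + 1
5 = 5·1 + 0
Since gcd(563, 1827) = 1, back-substitute to write 1 as a combination:
1 = 6 − 5
1 = −11 + 2·6
1 = 2·138 − 25·11
1 = −25·563 + 102·138
1 = 102·1827 − 331·563
Thus 563·(-331) ≡ 1 (mod 1827); reducing, -331 mod 1827 = 1496.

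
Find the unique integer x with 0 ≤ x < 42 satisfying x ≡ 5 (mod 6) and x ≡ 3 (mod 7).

17

Write x = 5 + 6·k. Then 6·k ≡ 3 − 5 ≡ 5 (mod 7).
Need 6⁻¹ mod 7. Extended Euclid on (7, 6):
7 = 1·6 + 1
6 = 6·1 + 0
Back-substitute:
1 = 7 − 6
6⁻¹ ≡ 6 (mod 7), so k ≡ 6·5 ≡ 2 (mod 7).
x = 5 + 6·2 = 17.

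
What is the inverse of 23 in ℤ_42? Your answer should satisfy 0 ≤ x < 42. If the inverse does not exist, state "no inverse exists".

11

Run Euclid on (42, 23):
42 = 1×23 + 19
23 = 1×19 + 4
19 = 4×4 + 3
4 = 1×3 + 1
3 = 3×1 + 0
Since gcd(23, 42) = 1, back-substitute to write 1 as a combination:
1 = 4 − 3
1 = −19 + 5·4
1 = 5·23 − 6·19
1 = −6·42 + 11·23
So 23·11 ≡ 1 (mod 42).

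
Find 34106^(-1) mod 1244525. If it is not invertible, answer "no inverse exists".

410621

gcd(1244525, 34106) by repeated division:
1244525 = 36*34106 + 16709
34106 = 2*16709 + 688
16709 = 24*688 + 197
688 = 3*197 + 97
197 = 2*97 + 3
97 = 32*3 + 1
3 = 3*1 + 0
Since gcd(34106, 1244525) = 1, back-substitute to write 1 as a combination:
1 = 97 − 32·3
1 = −32·197 + 65·97
1 = 65·688 − 227·197
1 = −227·16709 + 5513·688
1 = 5513·34106 − 11253·16709
1 = −11253·1244525 + 410621·34106
So 34106·410621 ≡ 1 (mod 1244525).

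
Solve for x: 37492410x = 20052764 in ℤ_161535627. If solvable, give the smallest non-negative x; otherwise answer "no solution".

no solution

gcd(37492410, 161535627):
161535627 = 4*37492410 + 11565987
37492410 = 3*11565987 + 2794449
11565987 = 4*2794449 + 388191
2794449 = 7*388191 + 77112
388191 = 5*77112 + 2631
77112 = 29*2631 + 813
2631 = 3*813 + 192
813 = 4*192 + 45
192 = 4*45 + 12
45 = 3*12 + 9
12 = 1*9 + 3
9 = 3*3 + 0
gcd = 3, but 3 ∤ 20052764, so the congruence has no solution.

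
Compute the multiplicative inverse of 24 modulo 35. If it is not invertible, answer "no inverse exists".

Run Euclid on (35, 24):
35 = 1·24 + 11
24 = 2·11 + 2
11 = 5·2 + 1
2 = 2·1 + 0
The gcd is 1. Working backward:
1 = 11 − 5·2
1 = −5·24 + 11·11
1 = 11·35 − 16·24
Thus 24·(-16) ≡ 1 (mod 35); reducing, -16 mod 35 = 19.

19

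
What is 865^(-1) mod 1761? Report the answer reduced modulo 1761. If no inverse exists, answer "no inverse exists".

gcd(1761, 865) by repeated division:
1761 = 2·865 + 31
865 = 27·31 + 28
31 = 1·28 + 3
28 = 9·3 + 1
3 = 3·1 + 0
The gcd is 1. Working backward:
1 = 28 − 9·3
1 = −9·31 + 10·28
1 = 10·865 − 279·31
1 = −279·1761 + 568·865
So 865·568 ≡ 1 (mod 1761).

568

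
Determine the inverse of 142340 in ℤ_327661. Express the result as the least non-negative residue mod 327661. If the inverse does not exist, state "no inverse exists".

104875

Extended Euclidean algorithm:
327661 = 2·142340 + 42981
142340 = 3·42981 + 13397
42981 = 3·13397 + 2790
13397 = 4·2790 + 2237
2790 = 1·2237 + 553
2237 = 4·553 + 25
553 = 22·25 + 3
25 = 8·3 + 1
3 = 3·1 + 0
gcd = 1, so the inverse exists. Back-substitute:
1 = 25 − 8·3
1 = −8·553 + 177·25
1 = 177·2237 − 716·553
1 = −716·2790 + 893·2237
1 = 893·13397 − 4288·2790
1 = −4288·42981 + 13757·13397
1 = 13757·142340 − 45559·42981
1 = −45559·327661 + 104875·142340
So 142340·104875 ≡ 1 (mod 327661).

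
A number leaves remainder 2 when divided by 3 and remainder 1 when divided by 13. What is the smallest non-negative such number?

14

Write x = 2 + 3·k. Then 3·k ≡ 1 − 2 ≡ 12 (mod 13).
Need 3⁻¹ mod 13. Extended Euclid on (13, 3):
13 = 4·3 + 1
3 = 3·1 + 0
Back-substitute:
1 = 13 − 4·3
3⁻¹ ≡ 9 (mod 13), so k ≡ 9·12 ≡ 4 (mod 13).
x = 2 + 3·4 = 14.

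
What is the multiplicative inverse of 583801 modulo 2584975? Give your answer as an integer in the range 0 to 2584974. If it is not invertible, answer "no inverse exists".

Apply the Euclidean algorithm to 2584975 and 583801:
2584975 = 4*583801 + 249771
583801 = 2*249771 + 84259
249771 = 2*84259 + 81253
84259 = 1*81253 + 3006
81253 = 27*3006 + 91
3006 = 33*91 + 3
91 = 30*3 + 1
3 = 3*1 + 0
The gcd is 1. Working backward:
1 = 91 − 30·3
1 = −30·3006 + 991·91
1 = 991·81253 − 26787·3006
1 = −26787·84259 + 27778·81253
1 = 27778·249771 − 82343·84259
1 = −82343·583801 + 192464·249771
1 = 192464·2584975 − 852199·583801
Thus 583801·(-852199) ≡ 1 (mod 2584975); reducing, -852199 mod 2584975 = 1732776.

1732776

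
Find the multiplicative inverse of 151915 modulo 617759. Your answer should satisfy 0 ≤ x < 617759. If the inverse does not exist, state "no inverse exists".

360599

Apply the Euclidean algorithm to 617759 and 151915:
617759 = 4·151915 + 10099
151915 = 15·10099 + 430
10099 = 23·430 + 209
430 = 2·209 + 12
209 = 17·12 + 5
12 = 2·5 + 2
5 = 2·2 + 1
2 = 2·1 + 0
gcd = 1, so the inverse exists. Back-substitute:
1 = 5 − 2·2
1 = −2·12 + 5·5
1 = 5·209 − 87·12
1 = −87·430 + 179·209
1 = 179·10099 − 4204·430
1 = −4204·151915 + 63239·10099
1 = 63239·617759 − 257160·151915
Thus 151915·(-257160) ≡ 1 (mod 617759); reducing, -257160 mod 617759 = 360599.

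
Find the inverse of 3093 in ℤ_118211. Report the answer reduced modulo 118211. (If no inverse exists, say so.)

63558

Extended Euclidean algorithm:
118211 = 38×3093 + 677
3093 = 4×677 + 385
677 = 1×385 + 292
385 = 1×292 + 93
292 = 3×93 + 13
93 = 7×13 + 2
13 = 6×2 + 1
2 = 2×1 + 0
Since gcd(3093, 118211) = 1, back-substitute to write 1 as a combination:
1 = 13 − 6·2
1 = −6·93 + 43·13
1 = 43·292 − 135·93
1 = −135·385 + 178·292
1 = 178·677 − 313·385
1 = −313·3093 + 1430·677
1 = 1430·118211 − 54653·3093
So 3093·(-54653) ≡ 1 (mod 118211), and -54653 ≡ 63558 (mod 118211).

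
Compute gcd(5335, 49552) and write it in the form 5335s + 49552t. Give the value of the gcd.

Euclidean algorithm:
49552 = 9·5335 + 1537
5335 = 3·1537 + 724
1537 = 2·724 + 89
724 = 8·89 + 12
89 = 7·12 + 5
12 = 2·5 + 2
5 = 2·2 + 1
2 = 2·1 + 0
gcd(5335, 49552) = 1.
Express as a combination:
1 = 5 − 2·2
1 = −2·12 + 5·5
1 = 5·89 − 37·12
1 = −37·724 + 301·89
1 = 301·1537 − 639·724
1 = −639·5335 + 2218·1537
1 = 2218·49552 − 20601·5335
So 1 = (2218)·49552 + (-20601)·5335.

1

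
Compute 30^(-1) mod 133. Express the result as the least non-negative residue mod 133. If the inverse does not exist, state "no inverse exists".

102

gcd(133, 30) by repeated division:
133 = 4·30 + 13
30 = 2·13 + 4
13 = 3·4 + 1
4 = 4·1 + 0
Since gcd(30, 133) = 1, back-substitute to write 1 as a combination:
1 = 13 − 3·4
1 = −3·30 + 7·13
1 = 7·133 − 31·30
Thus 30·(-31) ≡ 1 (mod 133); reducing, -31 mod 133 = 102.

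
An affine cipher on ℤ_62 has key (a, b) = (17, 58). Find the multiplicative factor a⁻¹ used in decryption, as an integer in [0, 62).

11

Apply the Euclidean algorithm to 62 and 17:
62 = 3×17 + 11
17 = 1×11 + 6
11 = 1×6 + 5
6 = 1×5 + 1
5 = 5×1 + 0
Since gcd(17, 62) = 1, back-substitute to write 1 as a combination:
1 = 6 − 5
1 = −11 + 2·6
1 = 2·17 − 3·11
1 = −3·62 + 11·17
So 17·11 ≡ 1 (mod 62).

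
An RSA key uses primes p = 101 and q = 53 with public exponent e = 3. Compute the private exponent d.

φ(n) = (p−1)(q−1) = 100·52 = 5200.
Need d with 3·d ≡ 1 (mod 5200). Apply the extended Euclidean algorithm:
5200 = 1733*3 + 1
3 = 3*1 + 0
Back-substitute:
1 = 5200 − 1733·3
So 3·(-1733) ≡ 1 (mod 5200), hence d ≡ -1733 ≡ 3467 (mod 5200).

3467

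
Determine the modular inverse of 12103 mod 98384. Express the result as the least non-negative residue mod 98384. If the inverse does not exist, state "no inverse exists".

no inverse exists

Compute gcd(12103, 98384):
98384 = 8·12103 + 1560
12103 = 7·1560 + 1183
1560 = 1·1183 + 377
1183 = 3·377 + 52
377 = 7·52 + 13
52 = 4·13 + 0
gcd(12103, 98384) = 13 ≠ 1, so 12103 has no multiplicative inverse modulo 98384.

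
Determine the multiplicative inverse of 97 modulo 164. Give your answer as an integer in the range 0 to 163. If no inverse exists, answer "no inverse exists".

gcd(164, 97) by repeated division:
164 = 1·97 + 67
97 = 1·67 + 30
67 = 2·30 + 7
30 = 4·7 + 2
7 = 3·2 + 1
2 = 2·1 + 0
The gcd is 1. Working backward:
1 = 7 − 3·2
1 = −3·30 + 13·7
1 = 13·67 − 29·30
1 = −29·97 + 42·67
1 = 42·164 − 71·97
Hence 97⁻¹ ≡ -71 ≡ 93 (mod 164).

93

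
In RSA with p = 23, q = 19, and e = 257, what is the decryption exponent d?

245

φ(n) = (p−1)(q−1) = 22·18 = 396.
Need d with 257·d ≡ 1 (mod 396). Apply the extended Euclidean algorithm:
396 = 1*257 + 139
257 = 1*139 + 118
139 = 1*118 + 21
118 = 5*21 + 13
21 = 1*13 + 8
13 = 1*8 + 5
8 = 1*5 + 3
5 = 1*3 + 2
3 = 1*2 + 1
2 = 2*1 + 0
Back-substitute:
1 = 3 − 2
1 = −5 + 2·3
1 = 2·8 − 3·5
1 = −3·13 + 5·8
1 = 5·21 − 8·13
1 = −8·118 + 45·21
1 = 45·139 − 53·118
1 = −53·257 + 98·139
1 = 98·396 − 151·257
So 257·(-151) ≡ 1 (mod 396), hence d ≡ -151 ≡ 245 (mod 396).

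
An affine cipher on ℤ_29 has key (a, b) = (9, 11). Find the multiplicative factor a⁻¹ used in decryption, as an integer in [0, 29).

Extended Euclidean algorithm:
29 = 3*9 + 2
9 = 4*2 + 1
2 = 2*1 + 0
Since gcd(9, 29) = 1, back-substitute to write 1 as a combination:
1 = 9 − 4·2
1 = −4·29 + 13·9
So 9·13 ≡ 1 (mod 29).

13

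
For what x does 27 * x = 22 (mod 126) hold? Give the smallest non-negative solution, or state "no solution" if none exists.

gcd(27, 126):
126 = 4*27 + 18
27 = 1*18 + 9
18 = 2*9 + 0
gcd = 9, but 9 ∤ 22, so the congruence has no solution.

no solution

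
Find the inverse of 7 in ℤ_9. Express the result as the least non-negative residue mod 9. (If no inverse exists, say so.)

Apply the Euclidean algorithm to 9 and 7:
9 = 1*7 + 2
7 = 3*2 + 1
2 = 2*1 + 0
The gcd is 1. Working backward:
1 = 7 − 3·2
1 = −3·9 + 4·7
So 7·4 ≡ 1 (mod 9).

4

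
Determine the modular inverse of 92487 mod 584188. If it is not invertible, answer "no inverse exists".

116115

Extended Euclidean algorithm:
584188 = 6·92487 + 29266
92487 = 3·29266 + 4689
29266 = 6·4689 + 1132
4689 = 4·1132 + 161
1132 = 7·161 + 5
161 = 32·5 + 1
5 = 5·1 + 0
The gcd is 1. Working backward:
1 = 161 − 32·5
1 = −32·1132 + 225·161
1 = 225·4689 − 932·1132
1 = −932·29266 + 5817·4689
1 = 5817·92487 − 18383·29266
1 = −18383·584188 + 116115·92487
So 92487·116115 ≡ 1 (mod 584188).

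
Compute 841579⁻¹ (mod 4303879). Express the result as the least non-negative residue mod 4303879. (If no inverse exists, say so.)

4165549

Apply the Euclidean algorithm to 4303879 and 841579:
4303879 = 5*841579 + 95984
841579 = 8*95984 + 73707
95984 = 1*73707 + 22277
73707 = 3*22277 + 6876
22277 = 3*6876 + 1649
6876 = 4*1649 + 280
1649 = 5*280 + 249
280 = 1*249 + 31
249 = 8*31 + 1
31 = 31*1 + 0
The gcd is 1. Working backward:
1 = 249 − 8·31
1 = −8·280 + 9·249
1 = 9·1649 − 53·280
1 = −53·6876 + 221·1649
1 = 221·22277 − 716·6876
1 = −716·73707 + 2369·22277
1 = 2369·95984 − 3085·73707
1 = −3085·841579 + 27049·95984
1 = 27049·4303879 − 138330·841579
So 841579·(-138330) ≡ 1 (mod 4303879), and -138330 ≡ 4165549 (mod 4303879).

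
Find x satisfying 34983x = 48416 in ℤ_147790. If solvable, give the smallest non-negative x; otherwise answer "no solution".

First find gcd(34983, 147790):
147790 = 4×34983 + 7858
34983 = 4×7858 + 3551
7858 = 2×3551 + 756
3551 = 4×756 + 527
756 = 1×527 + 229
527 = 2×229 + 69
229 = 3×69 + 22
69 = 3×22 + 3
22 = 7×3 + 1
3 = 3×1 + 0
gcd = 1, so a unique solution mod 147790 exists.
Back-substitute for the Bézout coefficients:
1 = 22 − 7·3
1 = −7·69 + 22·22
1 = 22·229 − 73·69
1 = −73·527 + 168·229
1 = 168·756 − 241·527
1 = −241·3551 + 1132·756
1 = 1132·7858 − 2505·3551
1 = −2505·34983 + 11152·7858
1 = 11152·147790 − 47113·34983
So 34983·(-47113) ≡ 1 (mod 147790), giving 34983⁻¹ ≡ 100677.
x ≡ 34983⁻¹·48416 ≡ 100677·48416 ≡ 115642 (mod 147790).

115642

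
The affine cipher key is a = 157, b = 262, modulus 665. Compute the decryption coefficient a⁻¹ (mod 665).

Extended Euclidean algorithm:
665 = 4×157 + 37
157 = 4×37 + 9
37 = 4×9 + 1
9 = 9×1 + 0
Since gcd(157, 665) = 1, back-substitute to write 1 as a combination:
1 = 37 − 4·9
1 = −4·157 + 17·37
1 = 17·665 − 72·157
Thus 157·(-72) ≡ 1 (mod 665); reducing, -72 mod 665 = 593.

593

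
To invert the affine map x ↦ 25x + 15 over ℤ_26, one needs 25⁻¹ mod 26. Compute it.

25

gcd(26, 25) by repeated division:
26 = 1*25 + 1
25 = 25*1 + 0
The gcd is 1. Working backward:
1 = 26 − 25
Thus 25·(-1) ≡ 1 (mod 26); reducing, -1 mod 26 = 25.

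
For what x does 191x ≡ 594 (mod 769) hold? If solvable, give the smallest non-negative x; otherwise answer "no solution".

140

First find gcd(191, 769):
769 = 4·191 + 5
191 = 38·5 + 1
5 = 5·1 + 0
gcd = 1, so a unique solution mod 769 exists.
Back-substitute for the Bézout coefficients:
1 = 191 − 38·5
1 = −38·769 + 153·191
So 191·(153) ≡ 1 (mod 769), giving 191⁻¹ ≡ 153.
x ≡ 191⁻¹·594 ≡ 153·594 ≡ 140 (mod 769).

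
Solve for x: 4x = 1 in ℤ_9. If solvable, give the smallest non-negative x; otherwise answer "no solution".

7

First find gcd(4, 9):
9 = 2·4 + 1
4 = 4·1 + 0
gcd = 1, so a unique solution mod 9 exists.
Back-substitute for the Bézout coefficients:
1 = 9 − 2·4
So 4·(-2) ≡ 1 (mod 9), giving 4⁻¹ ≡ 7.
x ≡ 4⁻¹·1 ≡ 7·1 ≡ 7 (mod 9).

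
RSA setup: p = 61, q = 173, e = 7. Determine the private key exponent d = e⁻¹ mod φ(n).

4423

φ(n) = (p−1)(q−1) = 60·172 = 10320.
Need d with 7·d ≡ 1 (mod 10320). Apply the extended Euclidean algorithm:
10320 = 1474*7 + 2
7 = 3*2 + 1
2 = 2*1 + 0
Back-substitute:
1 = 7 − 3·2
1 = −3·10320 + 4423·7
So 7·4423 ≡ 1 (mod 10320), hence d = 4423.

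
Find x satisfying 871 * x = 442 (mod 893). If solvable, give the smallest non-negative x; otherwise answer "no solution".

First find gcd(871, 893):
893 = 1×871 + 22
871 = 39×22 + 13
22 = 1×13 + 9
13 = 1×9 + 4
9 = 2×4 + 1
4 = 4×1 + 0
gcd = 1, so a unique solution mod 893 exists.
Back-substitute for the Bézout coefficients:
1 = 9 − 2·4
1 = −2·13 + 3·9
1 = 3·22 − 5·13
1 = −5·871 + 198·22
1 = 198·893 − 203·871
So 871·(-203) ≡ 1 (mod 893), giving 871⁻¹ ≡ 690.
x ≡ 871⁻¹·442 ≡ 690·442 ≡ 467 (mod 893).

467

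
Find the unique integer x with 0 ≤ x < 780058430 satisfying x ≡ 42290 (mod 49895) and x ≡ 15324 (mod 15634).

68398440

Write x = 42290 + 49895·k. Then 49895·k ≡ 15324 − 42290 ≡ 4302 (mod 15634).
Need 49895⁻¹ mod 15634. Extended Euclid on (15634, 2993):
15634 = 5*2993 + 669
2993 = 4*669 + 317
669 = 2*317 + 35
317 = 9*35 + 2
35 = 17*2 + 1
2 = 2*1 + 0
Back-substitute:
1 = 35 − 17·2
1 = −17·317 + 154·35
1 = 154·669 − 325·317
1 = −325·2993 + 1454·669
1 = 1454·15634 − 7595·2993
49895⁻¹ ≡ 8039 (mod 15634), so k ≡ 8039·4302 ≡ 1370 (mod 15634).
x = 42290 + 49895·1370 = 68398440.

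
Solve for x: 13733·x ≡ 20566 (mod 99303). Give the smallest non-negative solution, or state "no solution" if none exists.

12164

First find gcd(13733, 99303):
99303 = 7·13733 + 3172
13733 = 4·3172 + 1045
3172 = 3·1045 + 37
1045 = 28·37 + 9
37 = 4·9 + 1
9 = 9·1 + 0
gcd = 1, so a unique solution mod 99303 exists.
Back-substitute for the Bézout coefficients:
1 = 37 − 4·9
1 = −4·1045 + 113·37
1 = 113·3172 − 343·1045
1 = −343·13733 + 1485·3172
1 = 1485·99303 − 10738·13733
So 13733·(-10738) ≡ 1 (mod 99303), giving 13733⁻¹ ≡ 88565.
x ≡ 13733⁻¹·20566 ≡ 88565·20566 ≡ 12164 (mod 99303).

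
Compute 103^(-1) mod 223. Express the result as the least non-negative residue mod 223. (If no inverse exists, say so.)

Apply the Euclidean algorithm to 223 and 103:
223 = 2*103 + 17
103 = 6*17 + 1
17 = 17*1 + 0
Since gcd(103, 223) = 1, back-substitute to write 1 as a combination:
1 = 103 − 6·17
1 = −6·223 + 13·103
So 103·13 ≡ 1 (mod 223).

13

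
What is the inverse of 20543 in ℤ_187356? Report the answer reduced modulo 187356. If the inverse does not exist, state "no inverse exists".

Run Euclid on (187356, 20543):
187356 = 9·20543 + 2469
20543 = 8·2469 + 791
2469 = 3·791 + 96
791 = 8·96 + 23
96 = 4·23 + 4
23 = 5·4 + 3
4 = 1·3 + 1
3 = 3·1 + 0
The gcd is 1. Working backward:
1 = 4 − 3
1 = −23 + 6·4
1 = 6·96 − 25·23
1 = −25·791 + 206·96
1 = 206·2469 − 643·791
1 = −643·20543 + 5350·2469
1 = 5350·187356 − 48793·20543
Hence 20543⁻¹ ≡ -48793 ≡ 138563 (mod 187356).

138563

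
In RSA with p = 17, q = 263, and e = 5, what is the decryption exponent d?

φ(n) = (p−1)(q−1) = 16·262 = 4192.
Need d with 5·d ≡ 1 (mod 4192). Apply the extended Euclidean algorithm:
4192 = 838*5 + 2
5 = 2*2 + 1
2 = 2*1 + 0
Back-substitute:
1 = 5 − 2·2
1 = −2·4192 + 1677·5
So 5·1677 ≡ 1 (mod 4192), hence d = 1677.

1677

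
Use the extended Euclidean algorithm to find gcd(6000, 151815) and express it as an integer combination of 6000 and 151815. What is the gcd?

15

Apply Euclid's algorithm to 151815 and 6000:
151815 = 25·6000 + 1815
6000 = 3·1815 + 555
1815 = 3·555 + 150
555 = 3·150 + 105
150 = 1·105 + 45
105 = 2·45 + 15
45 = 3·15 + 0
gcd(6000, 151815) = 15.
Working backward:
15 = 105 − 2·45
15 = −2·150 + 3·105
15 = 3·555 − 11·150
15 = −11·1815 + 36·555
15 = 36·6000 − 119·1815
15 = −119·151815 + 3011·6000
So 15 = (-119)·151815 + (3011)·6000.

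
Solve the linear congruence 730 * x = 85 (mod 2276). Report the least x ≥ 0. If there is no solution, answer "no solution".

no solution

gcd(730, 2276):
2276 = 3·730 + 86
730 = 8·86 + 42
86 = 2·42 + 2
42 = 21·2 + 0
gcd = 2, but 2 ∤ 85, so the congruence has no solution.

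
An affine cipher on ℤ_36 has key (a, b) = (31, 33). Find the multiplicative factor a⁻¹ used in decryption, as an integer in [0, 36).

gcd(36, 31) by repeated division:
36 = 1*31 + 5
31 = 6*5 + 1
5 = 5*1 + 0
The gcd is 1. Working backward:
1 = 31 − 6·5
1 = −6·36 + 7·31
So 31·7 ≡ 1 (mod 36).

7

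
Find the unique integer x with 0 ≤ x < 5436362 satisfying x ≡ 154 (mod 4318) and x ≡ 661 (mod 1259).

Write x = 154 + 4318·k. Then 4318·k ≡ 661 − 154 ≡ 507 (mod 1259).
Need 4318⁻¹ mod 1259. Extended Euclid on (1259, 541):
1259 = 2·541 + 177
541 = 3·177 + 10
177 = 17·10 + 7
10 = 1·7 + 3
7 = 2·3 + 1
3 = 3·1 + 0
Back-substitute:
1 = 7 − 2·3
1 = −2·10 + 3·7
1 = 3·177 − 53·10
1 = −53·541 + 162·177
1 = 162·1259 − 377·541
4318⁻¹ ≡ 882 (mod 1259), so k ≡ 882·507 ≡ 229 (mod 1259).
x = 154 + 4318·229 = 988976.

988976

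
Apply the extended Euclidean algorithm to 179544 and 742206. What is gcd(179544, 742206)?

6

Euclidean algorithm:
742206 = 4·179544 + 24030
179544 = 7·24030 + 11334
24030 = 2·11334 + 1362
11334 = 8·1362 + 438
1362 = 3·438 + 48
438 = 9·48 + 6
48 = 8·6 + 0
gcd(179544, 742206) = 6.
Working backward:
6 = 438 − 9·48
6 = −9·1362 + 28·438
6 = 28·11334 − 233·1362
6 = −233·24030 + 494·11334
6 = 494·179544 − 3691·24030
6 = −3691·742206 + 15258·179544
So 6 = (-3691)·742206 + (15258)·179544.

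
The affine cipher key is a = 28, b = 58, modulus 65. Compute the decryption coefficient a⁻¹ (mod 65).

7

Run Euclid on (65, 28):
65 = 2·28 + 9
28 = 3·9 + 1
9 = 9·1 + 0
gcd = 1, so the inverse exists. Back-substitute:
1 = 28 − 3·9
1 = −3·65 + 7·28
So 28·7 ≡ 1 (mod 65).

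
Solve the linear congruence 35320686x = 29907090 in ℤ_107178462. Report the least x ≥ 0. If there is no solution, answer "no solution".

976107

First find gcd(35320686, 107178462):
107178462 = 3*35320686 + 1216404
35320686 = 29*1216404 + 44970
1216404 = 27*44970 + 2214
44970 = 20*2214 + 690
2214 = 3*690 + 144
690 = 4*144 + 114
144 = 1*114 + 30
114 = 3*30 + 24
30 = 1*24 + 6
24 = 4*6 + 0
gcd = 6 and 6 | 29907090, so solutions exist. Divide through by 6: 5886781x ≡ 4984515 (mod 17863077).
Now find 5886781⁻¹ mod 17863077:
17863077 = 3×5886781 + 202734
5886781 = 29×202734 + 7495
202734 = 27×7495 + 369
7495 = 20×369 + 115
369 = 3×115 + 24
115 = 4×24 + 19
24 = 1×19 + 5
19 = 3×5 + 4
5 = 1×4 + 1
4 = 4×1 + 0
Back-substitute:
1 = 5 − 4
1 = −19 + 4·5
1 = 4·24 − 5·19
1 = −5·115 + 24·24
1 = 24·369 − 77·115
1 = −77·7495 + 1564·369
1 = 1564·202734 − 42305·7495
1 = −42305·5886781 + 1228409·202734
1 = 1228409·17863077 − 3727532·5886781
So 5886781·(-3727532) ≡ 1 (mod 17863077), i.e. 5886781⁻¹ ≡ 14135545.
Then x ≡ 14135545·4984515 ≡ 976107 (mod 17863077); the smallest non-negative solution is x = 976107.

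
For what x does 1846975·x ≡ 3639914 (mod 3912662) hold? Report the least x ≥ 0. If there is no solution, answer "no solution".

gcd(1846975, 3912662):
3912662 = 2*1846975 + 218712
1846975 = 8*218712 + 97279
218712 = 2*97279 + 24154
97279 = 4*24154 + 663
24154 = 36*663 + 286
663 = 2*286 + 91
286 = 3*91 + 13
91 = 7*13 + 0
gcd = 13, but 13 ∤ 3639914, so the congruence has no solution.

no solution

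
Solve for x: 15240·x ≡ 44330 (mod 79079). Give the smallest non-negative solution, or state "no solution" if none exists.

74360

First find gcd(15240, 79079):
79079 = 5·15240 + 2879
15240 = 5·2879 + 845
2879 = 3·845 + 344
845 = 2·344 + 157
344 = 2·157 + 30
157 = 5·30 + 7
30 = 4·7 + 2
7 = 3·2 + 1
2 = 2·1 + 0
gcd = 1, so a unique solution mod 79079 exists.
Back-substitute for the Bézout coefficients:
1 = 7 − 3·2
1 = −3·30 + 13·7
1 = 13·157 − 68·30
1 = −68·344 + 149·157
1 = 149·845 − 366·344
1 = −366·2879 + 1247·845
1 = 1247·15240 − 6601·2879
1 = −6601·79079 + 34252·15240
So 15240·(34252) ≡ 1 (mod 79079), giving 15240⁻¹ ≡ 34252.
x ≡ 15240⁻¹·44330 ≡ 34252·44330 ≡ 74360 (mod 79079).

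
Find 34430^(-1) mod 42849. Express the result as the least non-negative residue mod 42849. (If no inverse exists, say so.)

32222

gcd(42849, 34430) by repeated division:
42849 = 1*34430 + 8419
34430 = 4*8419 + 754
8419 = 11*754 + 125
754 = 6*125 + 4
125 = 31*4 + 1
4 = 4*1 + 0
The gcd is 1. Working backward:
1 = 125 − 31·4
1 = −31·754 + 187·125
1 = 187·8419 − 2088·754
1 = −2088·34430 + 8539·8419
1 = 8539·42849 − 10627·34430
Hence 34430⁻¹ ≡ -10627 ≡ 32222 (mod 42849).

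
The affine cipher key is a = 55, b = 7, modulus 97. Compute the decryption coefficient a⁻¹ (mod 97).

Run Euclid on (97, 55):
97 = 1·55 + 42
55 = 1·42 + 13
42 = 3·13 + 3
13 = 4·3 + 1
3 = 3·1 + 0
Since gcd(55, 97) = 1, back-substitute to write 1 as a combination:
1 = 13 − 4·3
1 = −4·42 + 13·13
1 = 13·55 − 17·42
1 = −17·97 + 30·55
So 55·30 ≡ 1 (mod 97).

30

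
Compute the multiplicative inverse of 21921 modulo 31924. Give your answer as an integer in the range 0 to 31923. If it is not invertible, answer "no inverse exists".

13053

Extended Euclidean algorithm:
31924 = 1*21921 + 10003
21921 = 2*10003 + 1915
10003 = 5*1915 + 428
1915 = 4*428 + 203
428 = 2*203 + 22
203 = 9*22 + 5
22 = 4*5 + 2
5 = 2*2 + 1
2 = 2*1 + 0
The gcd is 1. Working backward:
1 = 5 − 2·2
1 = −2·22 + 9·5
1 = 9·203 − 83·22
1 = −83·428 + 175·203
1 = 175·1915 − 783·428
1 = −783·10003 + 4090·1915
1 = 4090·21921 − 8963·10003
1 = −8963·31924 + 13053·21921
So 21921·13053 ≡ 1 (mod 31924).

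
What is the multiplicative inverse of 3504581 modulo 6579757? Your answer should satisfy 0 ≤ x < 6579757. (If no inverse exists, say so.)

6360087

gcd(6579757, 3504581) by repeated division:
6579757 = 1·3504581 + 3075176
3504581 = 1·3075176 + 429405
3075176 = 7·429405 + 69341
429405 = 6·69341 + 13359
69341 = 5·13359 + 2546
13359 = 5·2546 + 629
2546 = 4·629 + 30
629 = 20·30 + 29
30 = 1·29 + 1
29 = 29·1 + 0
gcd = 1, so the inverse exists. Back-substitute:
1 = 30 − 29
1 = −629 + 21·30
1 = 21·2546 − 85·629
1 = −85·13359 + 446·2546
1 = 446·69341 − 2315·13359
1 = −2315·429405 + 14336·69341
1 = 14336·3075176 − 102667·429405
1 = −102667·3504581 + 117003·3075176
1 = 117003·6579757 − 219670·3504581
Thus 3504581·(-219670) ≡ 1 (mod 6579757); reducing, -219670 mod 6579757 = 6360087.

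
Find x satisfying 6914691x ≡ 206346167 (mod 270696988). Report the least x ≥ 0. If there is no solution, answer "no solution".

First find gcd(6914691, 270696988):
270696988 = 39×6914691 + 1024039
6914691 = 6×1024039 + 770457
1024039 = 1×770457 + 253582
770457 = 3×253582 + 9711
253582 = 26×9711 + 1096
9711 = 8×1096 + 943
1096 = 1×943 + 153
943 = 6×153 + 25
153 = 6×25 + 3
25 = 8×3 + 1
3 = 3×1 + 0
gcd = 1, so a unique solution mod 270696988 exists.
Back-substitute for the Bézout coefficients:
1 = 25 − 8·3
1 = −8·153 + 49·25
1 = 49·943 − 302·153
1 = −302·1096 + 351·943
1 = 351·9711 − 3110·1096
1 = −3110·253582 + 81211·9711
1 = 81211·770457 − 246743·253582
1 = −246743·1024039 + 327954·770457
1 = 327954·6914691 − 2214467·1024039
1 = −2214467·270696988 + 86692167·6914691
So 6914691·(86692167) ≡ 1 (mod 270696988), giving 6914691⁻¹ ≡ 86692167.
x ≡ 6914691⁻¹·206346167 ≡ 86692167·206346167 ≡ 83785529 (mod 270696988).

83785529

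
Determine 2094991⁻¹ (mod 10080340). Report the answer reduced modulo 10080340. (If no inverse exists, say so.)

Extended Euclidean algorithm:
10080340 = 4·2094991 + 1700376
2094991 = 1·1700376 + 394615
1700376 = 4·394615 + 121916
394615 = 3·121916 + 28867
121916 = 4·28867 + 6448
28867 = 4·6448 + 3075
6448 = 2·3075 + 298
3075 = 10·298 + 95
298 = 3·95 + 13
95 = 7·13 + 4
13 = 3·4 + 1
4 = 4·1 + 0
The gcd is 1. Working backward:
1 = 13 − 3·4
1 = −3·95 + 22·13
1 = 22·298 − 69·95
1 = −69·3075 + 712·298
1 = 712·6448 − 1493·3075
1 = −1493·28867 + 6684·6448
1 = 6684·121916 − 28229·28867
1 = −28229·394615 + 91371·121916
1 = 91371·1700376 − 393713·394615
1 = −393713·2094991 + 485084·1700376
1 = 485084·10080340 − 2334049·2094991
Thus 2094991·(-2334049) ≡ 1 (mod 10080340); reducing, -2334049 mod 10080340 = 7746291.

7746291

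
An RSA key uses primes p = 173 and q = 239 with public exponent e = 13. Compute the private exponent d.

3149

φ(n) = (p−1)(q−1) = 172·238 = 40936.
Need d with 13·d ≡ 1 (mod 40936). Apply the extended Euclidean algorithm:
40936 = 3148*13 + 12
13 = 1*12 + 1
12 = 12*1 + 0
Back-substitute:
1 = 13 − 12
1 = −40936 + 3149·13
So 13·3149 ≡ 1 (mod 40936), hence d = 3149.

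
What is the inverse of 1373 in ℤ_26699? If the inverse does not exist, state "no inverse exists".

Apply the Euclidean algorithm to 26699 and 1373:
26699 = 19·1373 + 612
1373 = 2·612 + 149
612 = 4·149 + 16
149 = 9·16 + 5
16 = 3·5 + 1
5 = 5·1 + 0
The gcd is 1. Working backward:
1 = 16 − 3·5
1 = −3·149 + 28·16
1 = 28·612 − 115·149
1 = −115·1373 + 258·612
1 = 258·26699 − 5017·1373
Hence 1373⁻¹ ≡ -5017 ≡ 21682 (mod 26699).

21682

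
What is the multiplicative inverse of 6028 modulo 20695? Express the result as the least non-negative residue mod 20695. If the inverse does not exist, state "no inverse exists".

18872

gcd(20695, 6028) by repeated division:
20695 = 3·6028 + 2611
6028 = 2·2611 + 806
2611 = 3·806 + 193
806 = 4·193 + 34
193 = 5·34 + 23
34 = 1·23 + 11
23 = 2·11 + 1
11 = 11·1 + 0
The gcd is 1. Working backward:
1 = 23 − 2·11
1 = −2·34 + 3·23
1 = 3·193 − 17·34
1 = −17·806 + 71·193
1 = 71·2611 − 230·806
1 = −230·6028 + 531·2611
1 = 531·20695 − 1823·6028
So 6028·(-1823) ≡ 1 (mod 20695), and -1823 ≡ 18872 (mod 20695).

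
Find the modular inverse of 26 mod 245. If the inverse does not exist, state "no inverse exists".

Apply the Euclidean algorithm to 245 and 26:
245 = 9·26 + 11
26 = 2·11 + 4
11 = 2·4 + 3
4 = 1·3 + 1
3 = 3·1 + 0
Since gcd(26, 245) = 1, back-substitute to write 1 as a combination:
1 = 4 − 3
1 = −11 + 3·4
1 = 3·26 − 7·11
1 = −7·245 + 66·26
So 26·66 ≡ 1 (mod 245).

66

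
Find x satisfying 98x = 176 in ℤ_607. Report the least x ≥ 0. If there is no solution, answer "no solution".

200

First find gcd(98, 607):
607 = 6·98 + 19
98 = 5·19 + 3
19 = 6·3 + 1
3 = 3·1 + 0
gcd = 1, so a unique solution mod 607 exists.
Back-substitute for the Bézout coefficients:
1 = 19 − 6·3
1 = −6·98 + 31·19
1 = 31·607 − 192·98
So 98·(-192) ≡ 1 (mod 607), giving 98⁻¹ ≡ 415.
x ≡ 98⁻¹·176 ≡ 415·176 ≡ 200 (mod 607).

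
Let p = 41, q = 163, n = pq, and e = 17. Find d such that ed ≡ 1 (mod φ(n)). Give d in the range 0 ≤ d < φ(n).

4193

φ(n) = (p−1)(q−1) = 40·162 = 6480.
Need d with 17·d ≡ 1 (mod 6480). Apply the extended Euclidean algorithm:
6480 = 381·17 + 3
17 = 5·3 + 2
3 = 1·2 + 1
2 = 2·1 + 0
Back-substitute:
1 = 3 − 2
1 = −17 + 6·3
1 = 6·6480 − 2287·17
So 17·(-2287) ≡ 1 (mod 6480), hence d ≡ -2287 ≡ 4193 (mod 6480).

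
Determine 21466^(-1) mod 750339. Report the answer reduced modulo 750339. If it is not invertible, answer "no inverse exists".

21637

Extended Euclidean algorithm:
750339 = 34·21466 + 20495
21466 = 1·20495 + 971
20495 = 21·971 + 104
971 = 9·104 + 35
104 = 2·35 + 34
35 = 1·34 + 1
34 = 34·1 + 0
gcd = 1, so the inverse exists. Back-substitute:
1 = 35 − 34
1 = −104 + 3·35
1 = 3·971 − 28·104
1 = −28·20495 + 591·971
1 = 591·21466 − 619·20495
1 = −619·750339 + 21637·21466
So 21466·21637 ≡ 1 (mod 750339).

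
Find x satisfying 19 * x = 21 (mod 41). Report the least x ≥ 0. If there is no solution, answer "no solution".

First find gcd(19, 41):
41 = 2·19 + 3
19 = 6·3 + 1
3 = 3·1 + 0
gcd = 1, so a unique solution mod 41 exists.
Back-substitute for the Bézout coefficients:
1 = 19 − 6·3
1 = −6·41 + 13·19
So 19·(13) ≡ 1 (mod 41), giving 19⁻¹ ≡ 13.
x ≡ 19⁻¹·21 ≡ 13·21 ≡ 27 (mod 41).

27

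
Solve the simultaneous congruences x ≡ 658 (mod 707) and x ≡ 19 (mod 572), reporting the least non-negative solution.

347795

Write x = 658 + 707·k. Then 707·k ≡ 19 − 658 ≡ 505 (mod 572).
Need 707⁻¹ mod 572. Extended Euclid on (572, 135):
572 = 4×135 + 32
135 = 4×32 + 7
32 = 4×7 + 4
7 = 1×4 + 3
4 = 1×3 + 1
3 = 3×1 + 0
Back-substitute:
1 = 4 − 3
1 = −7 + 2·4
1 = 2·32 − 9·7
1 = −9·135 + 38·32
1 = 38·572 − 161·135
707⁻¹ ≡ 411 (mod 572), so k ≡ 411·505 ≡ 491 (mod 572).
x = 658 + 707·491 = 347795.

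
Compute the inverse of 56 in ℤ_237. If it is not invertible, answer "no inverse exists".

182

Run Euclid on (237, 56):
237 = 4·56 + 13
56 = 4·13 + 4
13 = 3·4 + 1
4 = 4·1 + 0
The gcd is 1. Working backward:
1 = 13 − 3·4
1 = −3·56 + 13·13
1 = 13·237 − 55·56
Hence 56⁻¹ ≡ -55 ≡ 182 (mod 237).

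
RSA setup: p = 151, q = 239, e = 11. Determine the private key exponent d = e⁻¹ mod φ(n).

6491

φ(n) = (p−1)(q−1) = 150·238 = 35700.
Need d with 11·d ≡ 1 (mod 35700). Apply the extended Euclidean algorithm:
35700 = 3245×11 + 5
11 = 2×5 + 1
5 = 5×1 + 0
Back-substitute:
1 = 11 − 2·5
1 = −2·35700 + 6491·11
So 11·6491 ≡ 1 (mod 35700), hence d = 6491.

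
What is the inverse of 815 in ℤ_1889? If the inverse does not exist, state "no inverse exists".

Run Euclid on (1889, 815):
1889 = 2*815 + 259
815 = 3*259 + 38
259 = 6*38 + 31
38 = 1*31 + 7
31 = 4*7 + 3
7 = 2*3 + 1
3 = 3*1 + 0
The gcd is 1. Working backward:
1 = 7 − 2·3
1 = −2·31 + 9·7
1 = 9·38 − 11·31
1 = −11·259 + 75·38
1 = 75·815 − 236·259
1 = −236·1889 + 547·815
So 815·547 ≡ 1 (mod 1889).

547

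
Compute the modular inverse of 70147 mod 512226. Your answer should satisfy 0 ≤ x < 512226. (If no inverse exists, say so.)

no inverse exists

Euclidean algorithm on 512226, 70147:
512226 = 7·70147 + 21197
70147 = 3·21197 + 6556
21197 = 3·6556 + 1529
6556 = 4·1529 + 440
1529 = 3·440 + 209
440 = 2·209 + 22
209 = 9·22 + 11
22 = 2·11 + 0
Since gcd = 11 > 1, 70147 is not a unit mod 512226.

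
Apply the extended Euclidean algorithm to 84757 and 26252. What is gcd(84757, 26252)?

1

Apply Euclid's algorithm to 84757 and 26252:
84757 = 3·26252 + 6001
26252 = 4·6001 + 2248
6001 = 2·2248 + 1505
2248 = 1·1505 + 743
1505 = 2·743 + 19
743 = 39·19 + 2
19 = 9·2 + 1
2 = 2·1 + 0
gcd(84757, 26252) = 1.
Express as a combination:
1 = 19 − 9·2
1 = −9·743 + 352·19
1 = 352·1505 − 713·743
1 = −713·2248 + 1065·1505
1 = 1065·6001 − 2843·2248
1 = −2843·26252 + 12437·6001
1 = 12437·84757 − 40154·26252
So 1 = (12437)·84757 + (-40154)·26252.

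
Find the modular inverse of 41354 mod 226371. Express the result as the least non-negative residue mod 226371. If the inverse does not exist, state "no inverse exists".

156419

gcd(226371, 41354) by repeated division:
226371 = 5·41354 + 19601
41354 = 2·19601 + 2152
19601 = 9·2152 + 233
2152 = 9·233 + 55
233 = 4·55 + 13
55 = 4·13 + 3
13 = 4·3 + 1
3 = 3·1 + 0
gcd = 1, so the inverse exists. Back-substitute:
1 = 13 − 4·3
1 = −4·55 + 17·13
1 = 17·233 − 72·55
1 = −72·2152 + 665·233
1 = 665·19601 − 6057·2152
1 = −6057·41354 + 12779·19601
1 = 12779·226371 − 69952·41354
Thus 41354·(-69952) ≡ 1 (mod 226371); reducing, -69952 mod 226371 = 156419.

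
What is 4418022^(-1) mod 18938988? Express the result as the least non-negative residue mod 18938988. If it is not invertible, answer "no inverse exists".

no inverse exists

Compute gcd(4418022, 18938988):
18938988 = 4·4418022 + 1266900
4418022 = 3·1266900 + 617322
1266900 = 2·617322 + 32256
617322 = 19·32256 + 4458
32256 = 7·4458 + 1050
4458 = 4·1050 + 258
1050 = 4·258 + 18
258 = 14·18 + 6
18 = 3·6 + 0
The gcd is 6, not 1, hence no inverse exists.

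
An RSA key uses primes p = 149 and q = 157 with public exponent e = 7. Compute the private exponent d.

φ(n) = (p−1)(q−1) = 148·156 = 23088.
Need d with 7·d ≡ 1 (mod 23088). Apply the extended Euclidean algorithm:
23088 = 3298·7 + 2
7 = 3·2 + 1
2 = 2·1 + 0
Back-substitute:
1 = 7 − 3·2
1 = −3·23088 + 9895·7
So 7·9895 ≡ 1 (mod 23088), hence d = 9895.

9895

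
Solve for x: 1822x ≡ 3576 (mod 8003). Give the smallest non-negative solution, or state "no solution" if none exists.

2532

First find gcd(1822, 8003):
8003 = 4·1822 + 715
1822 = 2·715 + 392
715 = 1·392 + 323
392 = 1·323 + 69
323 = 4·69 + 47
69 = 1·47 + 22
47 = 2·22 + 3
22 = 7·3 + 1
3 = 3·1 + 0
gcd = 1, so a unique solution mod 8003 exists.
Back-substitute for the Bézout coefficients:
1 = 22 − 7·3
1 = −7·47 + 15·22
1 = 15·69 − 22·47
1 = −22·323 + 103·69
1 = 103·392 − 125·323
1 = −125·715 + 228·392
1 = 228·1822 − 581·715
1 = −581·8003 + 2552·1822
So 1822·(2552) ≡ 1 (mod 8003), giving 1822⁻¹ ≡ 2552.
x ≡ 1822⁻¹·3576 ≡ 2552·3576 ≡ 2532 (mod 8003).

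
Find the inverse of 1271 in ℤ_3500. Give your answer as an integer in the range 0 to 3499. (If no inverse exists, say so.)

gcd(3500, 1271) by repeated division:
3500 = 2×1271 + 958
1271 = 1×958 + 313
958 = 3×313 + 19
313 = 16×19 + 9
19 = 2×9 + 1
9 = 9×1 + 0
The gcd is 1. Working backward:
1 = 19 − 2·9
1 = −2·313 + 33·19
1 = 33·958 − 101·313
1 = −101·1271 + 134·958
1 = 134·3500 − 369·1271
Hence 1271⁻¹ ≡ -369 ≡ 3131 (mod 3500).

3131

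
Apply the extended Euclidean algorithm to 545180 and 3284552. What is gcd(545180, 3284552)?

4

Euclidean algorithm:
3284552 = 6*545180 + 13472
545180 = 40*13472 + 6300
13472 = 2*6300 + 872
6300 = 7*872 + 196
872 = 4*196 + 88
196 = 2*88 + 20
88 = 4*20 + 8
20 = 2*8 + 4
8 = 2*4 + 0
gcd(545180, 3284552) = 4.
Express as a combination:
4 = 20 − 2·8
4 = −2·88 + 9·20
4 = 9·196 − 20·88
4 = −20·872 + 89·196
4 = 89·6300 − 643·872
4 = −643·13472 + 1375·6300
4 = 1375·545180 − 55643·13472
4 = −55643·3284552 + 335233·545180
So 4 = (-55643)·3284552 + (335233)·545180.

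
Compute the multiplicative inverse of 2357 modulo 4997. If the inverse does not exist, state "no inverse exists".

Run Euclid on (4997, 2357):
4997 = 2*2357 + 283
2357 = 8*283 + 93
283 = 3*93 + 4
93 = 23*4 + 1
4 = 4*1 + 0
The gcd is 1. Working backward:
1 = 93 − 23·4
1 = −23·283 + 70·93
1 = 70·2357 − 583·283
1 = −583·4997 + 1236·2357
So 2357·1236 ≡ 1 (mod 4997).

1236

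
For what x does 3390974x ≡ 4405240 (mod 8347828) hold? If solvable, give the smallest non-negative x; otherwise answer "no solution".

First find gcd(3390974, 8347828):
8347828 = 2·3390974 + 1565880
3390974 = 2·1565880 + 259214
1565880 = 6·259214 + 10596
259214 = 24·10596 + 4910
10596 = 2·4910 + 776
4910 = 6·776 + 254
776 = 3·254 + 14
254 = 18·14 + 2
14 = 7·2 + 0
gcd = 2 and 2 | 4405240, so solutions exist. Divide through by 2: 1695487x ≡ 2202620 (mod 4173914).
Now find 1695487⁻¹ mod 4173914:
4173914 = 2*1695487 + 782940
1695487 = 2*782940 + 129607
782940 = 6*129607 + 5298
129607 = 24*5298 + 2455
5298 = 2*2455 + 388
2455 = 6*388 + 127
388 = 3*127 + 7
127 = 18*7 + 1
7 = 7*1 + 0
Back-substitute:
1 = 127 − 18·7
1 = −18·388 + 55·127
1 = 55·2455 − 348·388
1 = −348·5298 + 751·2455
1 = 751·129607 − 18372·5298
1 = −18372·782940 + 110983·129607
1 = 110983·1695487 − 240338·782940
1 = −240338·4173914 + 591659·1695487
So 1695487⁻¹ ≡ 591659 (mod 4173914).
Then x ≡ 591659·2202620 ≡ 3821844 (mod 4173914); the smallest non-negative solution is x = 3821844.

3821844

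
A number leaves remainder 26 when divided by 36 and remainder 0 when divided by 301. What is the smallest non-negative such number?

Write x = 26 + 36·k. Then 36·k ≡ 0 − 26 ≡ 275 (mod 301).
Need 36⁻¹ mod 301. Extended Euclid on (301, 36):
301 = 8×36 + 13
36 = 2×13 + 10
13 = 1×10 + 3
10 = 3×3 + 1
3 = 3×1 + 0
Back-substitute:
1 = 10 − 3·3
1 = −3·13 + 4·10
1 = 4·36 − 11·13
1 = −11·301 + 92·36
36⁻¹ ≡ 92 (mod 301), so k ≡ 92·275 ≡ 16 (mod 301).
x = 26 + 36·16 = 602.

602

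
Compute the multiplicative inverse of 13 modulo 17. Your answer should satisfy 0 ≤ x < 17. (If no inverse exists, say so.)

4

Extended Euclidean algorithm:
17 = 1*13 + 4
13 = 3*4 + 1
4 = 4*1 + 0
Since gcd(13, 17) = 1, back-substitute to write 1 as a combination:
1 = 13 − 3·4
1 = −3·17 + 4·13
So 13·4 ≡ 1 (mod 17).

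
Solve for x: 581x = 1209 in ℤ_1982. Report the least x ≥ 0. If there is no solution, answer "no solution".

First find gcd(581, 1982):
1982 = 3·581 + 239
581 = 2·239 + 103
239 = 2·103 + 33
103 = 3·33 + 4
33 = 8·4 + 1
4 = 4·1 + 0
gcd = 1, so a unique solution mod 1982 exists.
Back-substitute for the Bézout coefficients:
1 = 33 − 8·4
1 = −8·103 + 25·33
1 = 25·239 − 58·103
1 = −58·581 + 141·239
1 = 141·1982 − 481·581
So 581·(-481) ≡ 1 (mod 1982), giving 581⁻¹ ≡ 1501.
x ≡ 581⁻¹·1209 ≡ 1501·1209 ≡ 1179 (mod 1982).

1179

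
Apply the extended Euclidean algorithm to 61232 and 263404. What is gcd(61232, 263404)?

4

Apply Euclid's algorithm to 263404 and 61232:
263404 = 4·61232 + 18476
61232 = 3·18476 + 5804
18476 = 3·5804 + 1064
5804 = 5·1064 + 484
1064 = 2·484 + 96
484 = 5·96 + 4
96 = 24·4 + 0
gcd(61232, 263404) = 4.
Express as a combination:
4 = 484 − 5·96
4 = −5·1064 + 11·484
4 = 11·5804 − 60·1064
4 = −60·18476 + 191·5804
4 = 191·61232 − 633·18476
4 = −633·263404 + 2723·61232
So 4 = (-633)·263404 + (2723)·61232.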